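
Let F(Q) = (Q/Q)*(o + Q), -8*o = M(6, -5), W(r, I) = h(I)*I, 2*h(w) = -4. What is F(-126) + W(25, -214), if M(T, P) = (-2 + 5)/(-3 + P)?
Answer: 19331/64 ≈ 302.05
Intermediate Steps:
h(w) = -2 (h(w) = (½)*(-4) = -2)
W(r, I) = -2*I
M(T, P) = 3/(-3 + P)
o = 3/64 (o = -3/(8*(-3 - 5)) = -3/(8*(-8)) = -3*(-1)/(8*8) = -⅛*(-3/8) = 3/64 ≈ 0.046875)
F(Q) = 3/64 + Q (F(Q) = (Q/Q)*(3/64 + Q) = 1*(3/64 + Q) = 3/64 + Q)
F(-126) + W(25, -214) = (3/64 - 126) - 2*(-214) = -8061/64 + 428 = 19331/64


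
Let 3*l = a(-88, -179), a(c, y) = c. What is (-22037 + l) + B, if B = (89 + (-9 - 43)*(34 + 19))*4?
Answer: -98203/3 ≈ -32734.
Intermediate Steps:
B = -10668 (B = (89 - 52*53)*4 = (89 - 2756)*4 = -2667*4 = -10668)
l = -88/3 (l = (1/3)*(-88) = -88/3 ≈ -29.333)
(-22037 + l) + B = (-22037 - 88/3) - 10668 = -66199/3 - 10668 = -98203/3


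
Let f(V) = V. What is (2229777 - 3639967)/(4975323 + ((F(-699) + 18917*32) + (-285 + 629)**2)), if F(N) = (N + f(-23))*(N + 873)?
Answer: -282038/1114675 ≈ -0.25302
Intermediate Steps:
F(N) = (-23 + N)*(873 + N) (F(N) = (N - 23)*(N + 873) = (-23 + N)*(873 + N))
(2229777 - 3639967)/(4975323 + ((F(-699) + 18917*32) + (-285 + 629)**2)) = (2229777 - 3639967)/(4975323 + (((-20079 + (-699)**2 + 850*(-699)) + 18917*32) + (-285 + 629)**2)) = -1410190/(4975323 + (((-20079 + 488601 - 594150) + 605344) + 344**2)) = -1410190/(4975323 + ((-125628 + 605344) + 118336)) = -1410190/(4975323 + (479716 + 118336)) = -1410190/(4975323 + 598052) = -1410190/5573375 = -1410190*1/5573375 = -282038/1114675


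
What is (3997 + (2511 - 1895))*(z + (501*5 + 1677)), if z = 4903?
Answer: 41909105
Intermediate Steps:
(3997 + (2511 - 1895))*(z + (501*5 + 1677)) = (3997 + (2511 - 1895))*(4903 + (501*5 + 1677)) = (3997 + 616)*(4903 + (2505 + 1677)) = 4613*(4903 + 4182) = 4613*9085 = 41909105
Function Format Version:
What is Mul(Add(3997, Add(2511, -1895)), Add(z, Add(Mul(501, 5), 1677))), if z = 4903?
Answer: 41909105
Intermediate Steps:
Mul(Add(3997, Add(2511, -1895)), Add(z, Add(Mul(501, 5), 1677))) = Mul(Add(3997, Add(2511, -1895)), Add(4903, Add(Mul(501, 5), 1677))) = Mul(Add(3997, 616), Add(4903, Add(2505, 1677))) = Mul(4613, Add(4903, 4182)) = Mul(4613, 9085) = 41909105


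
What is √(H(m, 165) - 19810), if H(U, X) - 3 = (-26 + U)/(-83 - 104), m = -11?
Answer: 8*I*√10822251/187 ≈ 140.74*I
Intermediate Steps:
H(U, X) = 587/187 - U/187 (H(U, X) = 3 + (-26 + U)/(-83 - 104) = 3 + (-26 + U)/(-187) = 3 + (-26 + U)*(-1/187) = 3 + (26/187 - U/187) = 587/187 - U/187)
√(H(m, 165) - 19810) = √((587/187 - 1/187*(-11)) - 19810) = √((587/187 + 1/17) - 19810) = √(598/187 - 19810) = √(-3703872/187) = 8*I*√10822251/187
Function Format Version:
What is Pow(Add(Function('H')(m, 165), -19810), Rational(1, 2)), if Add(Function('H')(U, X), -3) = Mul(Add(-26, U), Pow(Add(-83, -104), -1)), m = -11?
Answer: Mul(Rational(8, 187), I, Pow(10822251, Rational(1, 2))) ≈ Mul(140.74, I)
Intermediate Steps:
Function('H')(U, X) = Add(Rational(587, 187), Mul(Rational(-1, 187), U)) (Function('H')(U, X) = Add(3, Mul(Add(-26, U), Pow(Add(-83, -104), -1))) = Add(3, Mul(Add(-26, U), Pow(-187, -1))) = Add(3, Mul(Add(-26, U), Rational(-1, 187))) = Add(3, Add(Rational(26, 187), Mul(Rational(-1, 187), U))) = Add(Rational(587, 187), Mul(Rational(-1, 187), U)))
Pow(Add(Function('H')(m, 165), -19810), Rational(1, 2)) = Pow(Add(Add(Rational(587, 187), Mul(Rational(-1, 187), -11)), -19810), Rational(1, 2)) = Pow(Add(Add(Rational(587, 187), Rational(1, 17)), -19810), Rational(1, 2)) = Pow(Add(Rational(598, 187), -19810), Rational(1, 2)) = Pow(Rational(-3703872, 187), Rational(1, 2)) = Mul(Rational(8, 187), I, Pow(10822251, Rational(1, 2)))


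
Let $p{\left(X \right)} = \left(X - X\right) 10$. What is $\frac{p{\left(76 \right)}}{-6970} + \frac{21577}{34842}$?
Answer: $\frac{21577}{34842} \approx 0.61928$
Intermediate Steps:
$p{\left(X \right)} = 0$ ($p{\left(X \right)} = 0 \cdot 10 = 0$)
$\frac{p{\left(76 \right)}}{-6970} + \frac{21577}{34842} = \frac{0}{-6970} + \frac{21577}{34842} = 0 \left(- \frac{1}{6970}\right) + 21577 \cdot \frac{1}{34842} = 0 + \frac{21577}{34842} = \frac{21577}{34842}$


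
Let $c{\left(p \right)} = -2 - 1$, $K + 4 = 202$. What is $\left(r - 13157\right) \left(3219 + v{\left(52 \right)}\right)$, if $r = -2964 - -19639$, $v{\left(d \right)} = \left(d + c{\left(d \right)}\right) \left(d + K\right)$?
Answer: $54419942$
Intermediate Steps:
$K = 198$ ($K = -4 + 202 = 198$)
$c{\left(p \right)} = -3$ ($c{\left(p \right)} = -2 - 1 = -3$)
$v{\left(d \right)} = \left(-3 + d\right) \left(198 + d\right)$ ($v{\left(d \right)} = \left(d - 3\right) \left(d + 198\right) = \left(-3 + d\right) \left(198 + d\right)$)
$r = 16675$ ($r = -2964 + 19639 = 16675$)
$\left(r - 13157\right) \left(3219 + v{\left(52 \right)}\right) = \left(16675 - 13157\right) \left(3219 + \left(-594 + 52^{2} + 195 \cdot 52\right)\right) = 3518 \left(3219 + \left(-594 + 2704 + 10140\right)\right) = 3518 \left(3219 + 12250\right) = 3518 \cdot 15469 = 54419942$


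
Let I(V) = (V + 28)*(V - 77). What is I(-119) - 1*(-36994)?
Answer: 54830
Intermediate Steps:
I(V) = (-77 + V)*(28 + V) (I(V) = (28 + V)*(-77 + V) = (-77 + V)*(28 + V))
I(-119) - 1*(-36994) = (-2156 + (-119)² - 49*(-119)) - 1*(-36994) = (-2156 + 14161 + 5831) + 36994 = 17836 + 36994 = 54830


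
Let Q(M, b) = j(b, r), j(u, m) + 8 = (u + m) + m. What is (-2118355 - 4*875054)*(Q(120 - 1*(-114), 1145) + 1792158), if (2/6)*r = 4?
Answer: -10075890127149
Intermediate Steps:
r = 12 (r = 3*4 = 12)
j(u, m) = -8 + u + 2*m (j(u, m) = -8 + ((u + m) + m) = -8 + ((m + u) + m) = -8 + (u + 2*m) = -8 + u + 2*m)
Q(M, b) = 16 + b (Q(M, b) = -8 + b + 2*12 = -8 + b + 24 = 16 + b)
(-2118355 - 4*875054)*(Q(120 - 1*(-114), 1145) + 1792158) = (-2118355 - 4*875054)*((16 + 1145) + 1792158) = (-2118355 - 3500216)*(1161 + 1792158) = -5618571*1793319 = -10075890127149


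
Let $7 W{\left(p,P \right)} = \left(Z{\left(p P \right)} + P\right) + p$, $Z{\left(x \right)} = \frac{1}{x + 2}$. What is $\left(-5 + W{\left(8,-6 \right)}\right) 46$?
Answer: $-217$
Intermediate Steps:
$Z{\left(x \right)} = \frac{1}{2 + x}$
$W{\left(p,P \right)} = \frac{P}{7} + \frac{p}{7} + \frac{1}{7 \left(2 + P p\right)}$ ($W{\left(p,P \right)} = \frac{\left(\frac{1}{2 + p P} + P\right) + p}{7} = \frac{\left(\frac{1}{2 + P p} + P\right) + p}{7} = \frac{\left(P + \frac{1}{2 + P p}\right) + p}{7} = \frac{P + p + \frac{1}{2 + P p}}{7} = \frac{P}{7} + \frac{p}{7} + \frac{1}{7 \left(2 + P p\right)}$)
$\left(-5 + W{\left(8,-6 \right)}\right) 46 = \left(-5 + \frac{1 + \left(2 - 48\right) \left(-6 + 8\right)}{7 \left(2 - 48\right)}\right) 46 = \left(-5 + \frac{1 + \left(2 - 48\right) 2}{7 \left(2 - 48\right)}\right) 46 = \left(-5 + \frac{1 - 92}{7 \left(-46\right)}\right) 46 = \left(-5 + \frac{1}{7} \left(- \frac{1}{46}\right) \left(1 - 92\right)\right) 46 = \left(-5 + \frac{1}{7} \left(- \frac{1}{46}\right) \left(-91\right)\right) 46 = \left(-5 + \frac{13}{46}\right) 46 = \left(- \frac{217}{46}\right) 46 = -217$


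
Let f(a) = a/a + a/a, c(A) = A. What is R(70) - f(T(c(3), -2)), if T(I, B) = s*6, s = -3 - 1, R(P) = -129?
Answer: -131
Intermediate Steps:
s = -4
T(I, B) = -24 (T(I, B) = -4*6 = -24)
f(a) = 2 (f(a) = 1 + 1 = 2)
R(70) - f(T(c(3), -2)) = -129 - 1*2 = -129 - 2 = -131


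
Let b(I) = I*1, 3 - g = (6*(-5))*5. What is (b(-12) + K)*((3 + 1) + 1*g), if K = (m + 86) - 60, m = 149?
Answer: 25591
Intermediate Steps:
g = 153 (g = 3 - 6*(-5)*5 = 3 - (-30)*5 = 3 - 1*(-150) = 3 + 150 = 153)
b(I) = I
K = 175 (K = (149 + 86) - 60 = 235 - 60 = 175)
(b(-12) + K)*((3 + 1) + 1*g) = (-12 + 175)*((3 + 1) + 1*153) = 163*(4 + 153) = 163*157 = 25591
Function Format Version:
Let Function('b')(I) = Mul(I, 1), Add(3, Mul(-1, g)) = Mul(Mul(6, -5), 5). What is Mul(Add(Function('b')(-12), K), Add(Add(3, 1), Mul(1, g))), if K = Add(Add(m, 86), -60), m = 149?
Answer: 25591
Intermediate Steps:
g = 153 (g = Add(3, Mul(-1, Mul(Mul(6, -5), 5))) = Add(3, Mul(-1, Mul(-30, 5))) = Add(3, Mul(-1, -150)) = Add(3, 150) = 153)
Function('b')(I) = I
K = 175 (K = Add(Add(149, 86), -60) = Add(235, -60) = 175)
Mul(Add(Function('b')(-12), K), Add(Add(3, 1), Mul(1, g))) = Mul(Add(-12, 175), Add(Add(3, 1), Mul(1, 153))) = Mul(163, Add(4, 153)) = Mul(163, 157) = 25591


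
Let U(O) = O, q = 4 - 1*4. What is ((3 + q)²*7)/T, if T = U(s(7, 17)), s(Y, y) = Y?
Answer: 9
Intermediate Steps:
q = 0 (q = 4 - 4 = 0)
T = 7
((3 + q)²*7)/T = ((3 + 0)²*7)/7 = (3²*7)*(⅐) = (9*7)*(⅐) = 63*(⅐) = 9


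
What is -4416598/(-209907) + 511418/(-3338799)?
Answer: 4879594255892/233612427231 ≈ 20.888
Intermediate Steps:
-4416598/(-209907) + 511418/(-3338799) = -4416598*(-1/209907) + 511418*(-1/3338799) = 4416598/209907 - 511418/3338799 = 4879594255892/233612427231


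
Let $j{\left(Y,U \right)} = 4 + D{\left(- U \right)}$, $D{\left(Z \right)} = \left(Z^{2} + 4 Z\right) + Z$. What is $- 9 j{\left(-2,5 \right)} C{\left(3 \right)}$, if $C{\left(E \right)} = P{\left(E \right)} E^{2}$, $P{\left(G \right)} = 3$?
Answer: $-972$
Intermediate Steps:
$D{\left(Z \right)} = Z^{2} + 5 Z$
$C{\left(E \right)} = 3 E^{2}$
$j{\left(Y,U \right)} = 4 - U \left(5 - U\right)$ ($j{\left(Y,U \right)} = 4 + - U \left(5 - U\right) = 4 - U \left(5 - U\right)$)
$- 9 j{\left(-2,5 \right)} C{\left(3 \right)} = - 9 \left(4 + 5 \left(-5 + 5\right)\right) 3 \cdot 3^{2} = - 9 \left(4 + 5 \cdot 0\right) 3 \cdot 9 = - 9 \left(4 + 0\right) 27 = \left(-9\right) 4 \cdot 27 = \left(-36\right) 27 = -972$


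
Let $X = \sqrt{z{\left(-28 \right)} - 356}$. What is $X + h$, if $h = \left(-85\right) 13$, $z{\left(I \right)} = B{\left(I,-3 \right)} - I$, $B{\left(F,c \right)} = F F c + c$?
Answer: $-1105 + i \sqrt{2683} \approx -1105.0 + 51.798 i$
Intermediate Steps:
$B{\left(F,c \right)} = c + c F^{2}$ ($B{\left(F,c \right)} = F^{2} c + c = c F^{2} + c = c + c F^{2}$)
$z{\left(I \right)} = -3 - I - 3 I^{2}$ ($z{\left(I \right)} = - 3 \left(1 + I^{2}\right) - I = \left(-3 - 3 I^{2}\right) - I = -3 - I - 3 I^{2}$)
$h = -1105$
$X = i \sqrt{2683}$ ($X = \sqrt{\left(-3 - -28 - 3 \left(-28\right)^{2}\right) - 356} = \sqrt{\left(-3 + 28 - 2352\right) - 356} = \sqrt{-2327 - 356} = \sqrt{-2683} = i \sqrt{2683} \approx 51.798 i$)
$X + h = i \sqrt{2683} - 1105 = -1105 + i \sqrt{2683}$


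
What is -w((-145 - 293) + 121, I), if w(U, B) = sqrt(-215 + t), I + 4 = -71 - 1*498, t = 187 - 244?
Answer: -4*I*sqrt(17) ≈ -16.492*I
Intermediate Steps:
t = -57
I = -573 (I = -4 + (-71 - 1*498) = -4 + (-71 - 498) = -4 - 569 = -573)
w(U, B) = 4*I*sqrt(17) (w(U, B) = sqrt(-215 - 57) = sqrt(-272) = 4*I*sqrt(17))
-w((-145 - 293) + 121, I) = -4*I*sqrt(17)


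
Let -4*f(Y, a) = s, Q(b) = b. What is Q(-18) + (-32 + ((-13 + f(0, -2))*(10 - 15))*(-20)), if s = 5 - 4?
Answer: -1375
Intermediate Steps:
s = 1
f(Y, a) = -1/4 (f(Y, a) = -1/4*1 = -1/4)
Q(-18) + (-32 + ((-13 + f(0, -2))*(10 - 15))*(-20)) = -18 + (-32 + ((-13 - 1/4)*(10 - 15))*(-20)) = -18 + (-32 - 53/4*(-5)*(-20)) = -18 + (-32 + (265/4)*(-20)) = -18 + (-32 - 1325) = -18 - 1357 = -1375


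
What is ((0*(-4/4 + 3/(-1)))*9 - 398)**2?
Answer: 158404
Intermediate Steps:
((0*(-4/4 + 3/(-1)))*9 - 398)**2 = ((0*(-4*1/4 + 3*(-1)))*9 - 398)**2 = ((0*(-1 - 3))*9 - 398)**2 = ((0*(-4))*9 - 398)**2 = (0*9 - 398)**2 = (0 - 398)**2 = (-398)**2 = 158404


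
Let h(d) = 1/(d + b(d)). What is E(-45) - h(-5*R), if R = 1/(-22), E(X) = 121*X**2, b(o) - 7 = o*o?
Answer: 863222591/3523 ≈ 2.4502e+5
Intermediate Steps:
b(o) = 7 + o**2 (b(o) = 7 + o*o = 7 + o**2)
R = -1/22 ≈ -0.045455
h(d) = 1/(7 + d + d**2) (h(d) = 1/(d + (7 + d**2)) = 1/(7 + d + d**2))
E(-45) - h(-5*R) = 121*(-45)**2 - 1/(7 - 5*(-1/22) + (-5*(-1/22))**2) = 121*2025 - 1/(7 + 5/22 + (5/22)**2) = 245025 - 1/(7 + 5/22 + 25/484) = 245025 - 1/3523/484 = 245025 - 1*484/3523 = 245025 - 484/3523 = 863222591/3523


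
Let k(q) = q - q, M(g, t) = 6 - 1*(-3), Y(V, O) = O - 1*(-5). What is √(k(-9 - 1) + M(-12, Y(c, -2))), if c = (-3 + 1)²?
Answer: 3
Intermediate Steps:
c = 4 (c = (-2)² = 4)
Y(V, O) = 5 + O (Y(V, O) = O + 5 = 5 + O)
M(g, t) = 9 (M(g, t) = 6 + 3 = 9)
k(q) = 0
√(k(-9 - 1) + M(-12, Y(c, -2))) = √(0 + 9) = √9 = 3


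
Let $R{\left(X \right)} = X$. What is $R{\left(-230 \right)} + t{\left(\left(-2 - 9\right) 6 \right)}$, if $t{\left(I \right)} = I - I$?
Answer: $-230$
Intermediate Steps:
$t{\left(I \right)} = 0$
$R{\left(-230 \right)} + t{\left(\left(-2 - 9\right) 6 \right)} = -230 + 0 = -230$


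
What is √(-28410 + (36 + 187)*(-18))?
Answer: 2*I*√8106 ≈ 180.07*I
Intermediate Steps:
√(-28410 + (36 + 187)*(-18)) = √(-28410 + 223*(-18)) = √(-28410 - 4014) = √(-32424) = 2*I*√8106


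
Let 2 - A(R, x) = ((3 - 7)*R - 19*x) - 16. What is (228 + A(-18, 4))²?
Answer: 62500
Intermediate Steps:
A(R, x) = 18 + 4*R + 19*x (A(R, x) = 2 - (((3 - 7)*R - 19*x) - 16) = 2 - ((-4*R - 19*x) - 16) = 2 - ((-19*x - 4*R) - 16) = 2 - (-16 - 19*x - 4*R) = 2 + (16 + 4*R + 19*x) = 18 + 4*R + 19*x)
(228 + A(-18, 4))² = (228 + (18 + 4*(-18) + 19*4))² = (228 + (18 - 72 + 76))² = (228 + 22)² = 250² = 62500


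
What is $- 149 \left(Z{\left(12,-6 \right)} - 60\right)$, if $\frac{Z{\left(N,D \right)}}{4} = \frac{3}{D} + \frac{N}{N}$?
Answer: $8642$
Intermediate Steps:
$Z{\left(N,D \right)} = 4 + \frac{12}{D}$ ($Z{\left(N,D \right)} = 4 \left(\frac{3}{D} + \frac{N}{N}\right) = 4 \left(\frac{3}{D} + 1\right) = 4 \left(1 + \frac{3}{D}\right) = 4 + \frac{12}{D}$)
$- 149 \left(Z{\left(12,-6 \right)} - 60\right) = - 149 \left(\left(4 + \frac{12}{-6}\right) - 60\right) = - 149 \left(\left(4 + 12 \left(- \frac{1}{6}\right)\right) - 60\right) = - 149 \left(\left(4 - 2\right) - 60\right) = - 149 \left(2 - 60\right) = \left(-149\right) \left(-58\right) = 8642$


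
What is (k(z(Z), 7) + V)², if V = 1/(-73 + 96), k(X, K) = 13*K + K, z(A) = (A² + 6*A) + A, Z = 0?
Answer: 5085025/529 ≈ 9612.5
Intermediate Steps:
z(A) = A² + 7*A
k(X, K) = 14*K
V = 1/23 ≈ 0.043478
(k(z(Z), 7) + V)² = (14*7 + 1/23)² = (98 + 1/23)² = (2255/23)² = 5085025/529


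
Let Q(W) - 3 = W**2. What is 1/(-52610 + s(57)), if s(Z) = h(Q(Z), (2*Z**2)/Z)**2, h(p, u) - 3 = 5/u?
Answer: -12996/683599151 ≈ -1.9011e-5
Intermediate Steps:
Q(W) = 3 + W**2
h(p, u) = 3 + 5/u
s(Z) = (3 + 5/(2*Z))**2 (s(Z) = (3 + 5/(((2*Z**2)/Z)))**2 = (3 + 5/((2*Z)))**2 = (3 + 5*(1/(2*Z)))**2 = (3 + 5/(2*Z))**2)
1/(-52610 + s(57)) = 1/(-52610 + (1/4)*(5 + 6*57)**2/57**2) = 1/(-52610 + (1/4)*(1/3249)*(5 + 342)**2) = 1/(-52610 + (1/4)*(1/3249)*347**2) = 1/(-52610 + (1/4)*(1/3249)*120409) = 1/(-52610 + 120409/12996) = 1/(-683599151/12996) = -12996/683599151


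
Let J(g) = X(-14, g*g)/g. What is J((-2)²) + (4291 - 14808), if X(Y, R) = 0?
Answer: -10517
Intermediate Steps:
J(g) = 0 (J(g) = 0/g = 0)
J((-2)²) + (4291 - 14808) = 0 + (4291 - 14808) = 0 - 10517 = -10517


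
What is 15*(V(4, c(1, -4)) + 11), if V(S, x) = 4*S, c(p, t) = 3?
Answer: 405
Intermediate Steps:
15*(V(4, c(1, -4)) + 11) = 15*(4*4 + 11) = 15*(16 + 11) = 15*27 = 405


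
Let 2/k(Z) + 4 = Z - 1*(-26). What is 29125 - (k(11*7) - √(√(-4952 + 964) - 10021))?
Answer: 2883373/99 + √(-10021 + 2*I*√997) ≈ 29125.0 + 100.11*I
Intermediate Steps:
k(Z) = 2/(22 + Z) (k(Z) = 2/(-4 + (Z - 1*(-26))) = 2/(-4 + (Z + 26)) = 2/(-4 + (26 + Z)) = 2/(22 + Z))
29125 - (k(11*7) - √(√(-4952 + 964) - 10021)) = 29125 - (2/(22 + 11*7) - √(√(-4952 + 964) - 10021)) = 29125 - (2/(22 + 77) - √(√(-3988) - 10021)) = 29125 - (2/99 - √(2*I*√997 - 10021)) = 29125 - (2*(1/99) - √(-10021 + 2*I*√997)) = 29125 - (2/99 - √(-10021 + 2*I*√997)) = 29125 + (-2/99 + √(-10021 + 2*I*√997)) = 2883373/99 + √(-10021 + 2*I*√997)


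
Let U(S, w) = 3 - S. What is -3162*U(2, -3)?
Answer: -3162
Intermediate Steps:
-3162*U(2, -3) = -3162*(3 - 1*2) = -3162*(3 - 2) = -3162*1 = -3162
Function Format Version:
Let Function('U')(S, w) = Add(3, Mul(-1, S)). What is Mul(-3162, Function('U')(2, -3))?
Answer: -3162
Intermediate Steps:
Mul(-3162, Function('U')(2, -3)) = Mul(-3162, Add(3, Mul(-1, 2))) = Mul(-3162, Add(3, -2)) = Mul(-3162, 1) = -3162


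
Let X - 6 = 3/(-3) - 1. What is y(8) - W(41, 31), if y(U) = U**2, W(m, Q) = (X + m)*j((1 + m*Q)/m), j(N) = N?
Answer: -54616/41 ≈ -1332.1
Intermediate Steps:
X = 4 (X = 6 + (3/(-3) - 1) = 6 + (3*(-1/3) - 1) = 6 + (-1 - 1) = 6 - 2 = 4)
W(m, Q) = (1 + Q*m)*(4 + m)/m (W(m, Q) = (4 + m)*((1 + m*Q)/m) = (4 + m)*((1 + Q*m)/m) = (1 + Q*m)*(4 + m)/m)
y(8) - W(41, 31) = 8**2 - (1 + 31*41)*(4 + 41)/41 = 64 - (1 + 1271)*45/41 = 64 - 1272*45/41 = 64 - 1*57240/41 = 64 - 57240/41 = -54616/41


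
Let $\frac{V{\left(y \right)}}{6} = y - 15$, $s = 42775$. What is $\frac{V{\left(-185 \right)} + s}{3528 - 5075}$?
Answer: $- \frac{41575}{1547} \approx -26.875$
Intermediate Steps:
$V{\left(y \right)} = -90 + 6 y$ ($V{\left(y \right)} = 6 \left(y - 15\right) = 6 \left(-15 + y\right) = -90 + 6 y$)
$\frac{V{\left(-185 \right)} + s}{3528 - 5075} = \frac{\left(-90 + 6 \left(-185\right)\right) + 42775}{3528 - 5075} = \frac{\left(-90 - 1110\right) + 42775}{-1547} = \left(-1200 + 42775\right) \left(- \frac{1}{1547}\right) = 41575 \left(- \frac{1}{1547}\right) = - \frac{41575}{1547}$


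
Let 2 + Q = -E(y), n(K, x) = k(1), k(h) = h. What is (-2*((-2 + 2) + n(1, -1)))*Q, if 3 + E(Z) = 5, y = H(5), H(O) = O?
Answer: 8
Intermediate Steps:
y = 5
n(K, x) = 1
E(Z) = 2 (E(Z) = -3 + 5 = 2)
Q = -4 (Q = -2 - 1*2 = -2 - 2 = -4)
(-2*((-2 + 2) + n(1, -1)))*Q = -2*((-2 + 2) + 1)*(-4) = -2*(0 + 1)*(-4) = -2*1*(-4) = -2*(-4) = 8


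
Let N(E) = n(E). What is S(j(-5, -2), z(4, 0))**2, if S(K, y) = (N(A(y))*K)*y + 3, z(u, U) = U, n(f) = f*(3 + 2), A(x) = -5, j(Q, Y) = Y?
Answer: 9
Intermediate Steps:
n(f) = 5*f (n(f) = f*5 = 5*f)
N(E) = 5*E
S(K, y) = 3 - 25*K*y (S(K, y) = ((5*(-5))*K)*y + 3 = (-25*K)*y + 3 = -25*K*y + 3 = 3 - 25*K*y)
S(j(-5, -2), z(4, 0))**2 = (3 - 25*(-2)*0)**2 = (3 + 0)**2 = 3**2 = 9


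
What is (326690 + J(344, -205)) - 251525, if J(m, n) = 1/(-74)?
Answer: 5562209/74 ≈ 75165.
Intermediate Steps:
J(m, n) = -1/74
(326690 + J(344, -205)) - 251525 = (326690 - 1/74) - 251525 = 24175059/74 - 251525 = 5562209/74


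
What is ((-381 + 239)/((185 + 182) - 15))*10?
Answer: -355/88 ≈ -4.0341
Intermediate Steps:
((-381 + 239)/((185 + 182) - 15))*10 = -142/(367 - 15)*10 = -142/352*10 = -142*1/352*10 = -71/176*10 = -355/88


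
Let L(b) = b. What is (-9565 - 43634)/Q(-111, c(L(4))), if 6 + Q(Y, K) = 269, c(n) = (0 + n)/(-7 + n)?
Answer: -53199/263 ≈ -202.28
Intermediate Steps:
c(n) = n/(-7 + n)
Q(Y, K) = 263 (Q(Y, K) = -6 + 269 = 263)
(-9565 - 43634)/Q(-111, c(L(4))) = (-9565 - 43634)/263 = -53199*1/263 = -53199/263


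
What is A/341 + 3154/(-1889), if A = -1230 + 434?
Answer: -2579158/644149 ≈ -4.0040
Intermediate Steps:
A = -796
A/341 + 3154/(-1889) = -796/341 + 3154/(-1889) = -796*1/341 + 3154*(-1/1889) = -796/341 - 3154/1889 = -2579158/644149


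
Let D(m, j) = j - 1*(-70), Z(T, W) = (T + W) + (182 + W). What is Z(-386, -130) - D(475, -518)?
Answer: -16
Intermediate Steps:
Z(T, W) = 182 + T + 2*W
D(m, j) = 70 + j (D(m, j) = j + 70 = 70 + j)
Z(-386, -130) - D(475, -518) = (182 - 386 + 2*(-130)) - (70 - 518) = (182 - 386 - 260) - 1*(-448) = -464 + 448 = -16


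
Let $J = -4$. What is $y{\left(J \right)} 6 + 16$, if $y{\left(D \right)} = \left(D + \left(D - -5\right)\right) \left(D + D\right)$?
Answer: $160$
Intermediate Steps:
$y{\left(D \right)} = 2 D \left(5 + 2 D\right)$ ($y{\left(D \right)} = \left(D + \left(D + 5\right)\right) 2 D = \left(D + \left(5 + D\right)\right) 2 D = \left(5 + 2 D\right) 2 D = 2 D \left(5 + 2 D\right)$)
$y{\left(J \right)} 6 + 16 = 2 \left(-4\right) \left(5 + 2 \left(-4\right)\right) 6 + 16 = 2 \left(-4\right) \left(5 - 8\right) 6 + 16 = 2 \left(-4\right) \left(-3\right) 6 + 16 = 24 \cdot 6 + 16 = 144 + 16 = 160$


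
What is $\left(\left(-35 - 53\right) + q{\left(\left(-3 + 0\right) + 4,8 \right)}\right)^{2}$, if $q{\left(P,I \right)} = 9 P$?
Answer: $6241$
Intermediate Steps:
$\left(\left(-35 - 53\right) + q{\left(\left(-3 + 0\right) + 4,8 \right)}\right)^{2} = \left(\left(-35 - 53\right) + 9 \left(\left(-3 + 0\right) + 4\right)\right)^{2} = \left(-88 + 9 \left(-3 + 4\right)\right)^{2} = \left(-88 + 9 \cdot 1\right)^{2} = \left(-88 + 9\right)^{2} = \left(-79\right)^{2} = 6241$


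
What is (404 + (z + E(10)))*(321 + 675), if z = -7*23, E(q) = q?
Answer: 251988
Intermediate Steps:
z = -161
(404 + (z + E(10)))*(321 + 675) = (404 + (-161 + 10))*(321 + 675) = (404 - 151)*996 = 253*996 = 251988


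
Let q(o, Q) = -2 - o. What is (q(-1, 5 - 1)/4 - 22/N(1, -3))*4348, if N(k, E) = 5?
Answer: -101091/5 ≈ -20218.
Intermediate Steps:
(q(-1, 5 - 1)/4 - 22/N(1, -3))*4348 = ((-2 - 1*(-1))/4 - 22/5)*4348 = ((-2 + 1)*(¼) - 22*⅕)*4348 = (-1*¼ - 22/5)*4348 = (-¼ - 22/5)*4348 = -93/20*4348 = -101091/5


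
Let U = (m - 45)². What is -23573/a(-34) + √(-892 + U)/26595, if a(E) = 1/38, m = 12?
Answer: -895774 + √197/26595 ≈ -8.9577e+5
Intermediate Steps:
U = 1089 (U = (12 - 45)² = (-33)² = 1089)
a(E) = 1/38
-23573/a(-34) + √(-892 + U)/26595 = -23573/1/38 + √(-892 + 1089)/26595 = -23573*38 + √197*(1/26595) = -895774 + √197/26595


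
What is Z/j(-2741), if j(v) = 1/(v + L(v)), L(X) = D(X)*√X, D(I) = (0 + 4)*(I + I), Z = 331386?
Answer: -908329026 - 7266632208*I*√2741 ≈ -9.0833e+8 - 3.8044e+11*I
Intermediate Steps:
D(I) = 8*I (D(I) = 4*(2*I) = 8*I)
L(X) = 8*X^(3/2) (L(X) = (8*X)*√X = 8*X^(3/2))
j(v) = 1/(v + 8*v^(3/2))
Z/j(-2741) = 331386/(1/(-2741 + 8*(-2741)^(3/2))) = 331386/(1/(-2741 + 8*(-2741*I*√2741))) = 331386/(1/(-2741 - 21928*I*√2741)) = 331386*(-2741 - 21928*I*√2741) = -908329026 - 7266632208*I*√2741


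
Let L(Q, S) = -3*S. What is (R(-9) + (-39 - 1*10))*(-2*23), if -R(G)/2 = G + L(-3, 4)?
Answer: 322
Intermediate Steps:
R(G) = 24 - 2*G (R(G) = -2*(G - 3*4) = -2*(G - 12) = -2*(-12 + G) = 24 - 2*G)
(R(-9) + (-39 - 1*10))*(-2*23) = ((24 - 2*(-9)) + (-39 - 1*10))*(-2*23) = ((24 + 18) + (-39 - 10))*(-46) = (42 - 49)*(-46) = -7*(-46) = 322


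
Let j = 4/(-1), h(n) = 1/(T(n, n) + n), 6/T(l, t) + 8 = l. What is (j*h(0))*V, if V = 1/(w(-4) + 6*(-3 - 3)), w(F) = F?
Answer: -2/15 ≈ -0.13333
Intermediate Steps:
V = -1/40 (V = 1/(-4 + 6*(-3 - 3)) = 1/(-4 + 6*(-6)) = 1/(-4 - 36) = 1/(-40) = -1/40 ≈ -0.025000)
T(l, t) = 6/(-8 + l)
h(n) = 1/(n + 6/(-8 + n)) (h(n) = 1/(6/(-8 + n) + n) = 1/(n + 6/(-8 + n)))
j = -4 (j = 4*(-1) = -4)
(j*h(0))*V = -4*(-8 + 0)/(6 + 0*(-8 + 0))*(-1/40) = -4*(-8)/(6 + 0*(-8))*(-1/40) = -4*(-8)/(6 + 0)*(-1/40) = -4*(-8)/6*(-1/40) = -2*(-8)/3*(-1/40) = -4*(-4/3)*(-1/40) = (16/3)*(-1/40) = -2/15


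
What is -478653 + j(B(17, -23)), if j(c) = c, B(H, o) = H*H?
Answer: -478364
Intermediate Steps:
B(H, o) = H**2
-478653 + j(B(17, -23)) = -478653 + 17**2 = -478653 + 289 = -478364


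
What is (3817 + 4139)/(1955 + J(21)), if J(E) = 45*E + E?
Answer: 7956/2921 ≈ 2.7237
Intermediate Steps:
J(E) = 46*E
(3817 + 4139)/(1955 + J(21)) = (3817 + 4139)/(1955 + 46*21) = 7956/(1955 + 966) = 7956/2921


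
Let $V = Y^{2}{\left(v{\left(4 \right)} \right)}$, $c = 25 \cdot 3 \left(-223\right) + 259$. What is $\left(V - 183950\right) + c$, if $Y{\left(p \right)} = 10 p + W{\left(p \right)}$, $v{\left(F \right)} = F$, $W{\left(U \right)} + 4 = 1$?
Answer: $-199047$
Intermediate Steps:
$W{\left(U \right)} = -3$ ($W{\left(U \right)} = -4 + 1 = -3$)
$c = -16466$ ($c = 75 \left(-223\right) + 259 = -16725 + 259 = -16466$)
$Y{\left(p \right)} = -3 + 10 p$ ($Y{\left(p \right)} = 10 p - 3 = -3 + 10 p$)
$V = 1369$ ($V = \left(-3 + 10 \cdot 4\right)^{2} = \left(-3 + 40\right)^{2} = 37^{2} = 1369$)
$\left(V - 183950\right) + c = \left(1369 - 183950\right) - 16466 = -182581 - 16466 = -199047$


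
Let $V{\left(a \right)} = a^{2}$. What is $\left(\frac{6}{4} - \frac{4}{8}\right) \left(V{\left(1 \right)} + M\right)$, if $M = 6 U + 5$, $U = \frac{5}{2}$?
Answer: $21$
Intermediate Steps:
$U = \frac{5}{2}$ ($U = 5 \cdot \frac{1}{2} = \frac{5}{2} \approx 2.5$)
$M = 20$ ($M = 6 \cdot \frac{5}{2} + 5 = 15 + 5 = 20$)
$\left(\frac{6}{4} - \frac{4}{8}\right) \left(V{\left(1 \right)} + M\right) = \left(\frac{6}{4} - \frac{4}{8}\right) \left(1^{2} + 20\right) = \left(6 \cdot \frac{1}{4} - \frac{1}{2}\right) \left(1 + 20\right) = \left(\frac{3}{2} - \frac{1}{2}\right) 21 = 1 \cdot 21 = 21$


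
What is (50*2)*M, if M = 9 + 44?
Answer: 5300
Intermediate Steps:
M = 53
(50*2)*M = (50*2)*53 = 100*53 = 5300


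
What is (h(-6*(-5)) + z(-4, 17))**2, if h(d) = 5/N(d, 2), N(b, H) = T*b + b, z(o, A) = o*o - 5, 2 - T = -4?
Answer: 214369/1764 ≈ 121.52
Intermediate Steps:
T = 6 (T = 2 - 1*(-4) = 2 + 4 = 6)
z(o, A) = -5 + o**2 (z(o, A) = o**2 - 5 = -5 + o**2)
N(b, H) = 7*b (N(b, H) = 6*b + b = 7*b)
h(d) = 5/(7*d) (h(d) = 5/((7*d)) = 5*(1/(7*d)) = 5/(7*d))
(h(-6*(-5)) + z(-4, 17))**2 = (5/(7*((-6*(-5)))) + (-5 + (-4)**2))**2 = ((5/7)/30 + (-5 + 16))**2 = ((5/7)*(1/30) + 11)**2 = (1/42 + 11)**2 = (463/42)**2 = 214369/1764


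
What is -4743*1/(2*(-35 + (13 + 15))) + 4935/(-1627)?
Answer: 7647771/22778 ≈ 335.75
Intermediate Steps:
-4743*1/(2*(-35 + (13 + 15))) + 4935/(-1627) = -4743*1/(2*(-35 + 28)) + 4935*(-1/1627) = -4743/((-7*2)) - 4935/1627 = -4743/(-14) - 4935/1627 = -4743*(-1/14) - 4935/1627 = 4743/14 - 4935/1627 = 7647771/22778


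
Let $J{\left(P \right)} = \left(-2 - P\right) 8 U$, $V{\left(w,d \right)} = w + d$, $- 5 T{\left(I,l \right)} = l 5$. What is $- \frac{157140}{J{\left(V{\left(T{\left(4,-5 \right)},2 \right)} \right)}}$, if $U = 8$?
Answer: $\frac{4365}{16} \approx 272.81$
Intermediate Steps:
$T{\left(I,l \right)} = - l$ ($T{\left(I,l \right)} = - \frac{l 5}{5} = - \frac{5 l}{5} = - l$)
$V{\left(w,d \right)} = d + w$
$J{\left(P \right)} = -128 - 64 P$ ($J{\left(P \right)} = \left(-2 - P\right) 8 \cdot 8 = \left(-16 - 8 P\right) 8 = -128 - 64 P$)
$- \frac{157140}{J{\left(V{\left(T{\left(4,-5 \right)},2 \right)} \right)}} = - \frac{157140}{-128 - 64 \left(2 - -5\right)} = - \frac{157140}{-128 - 64 \left(2 + 5\right)} = - \frac{157140}{-128 - 448} = - \frac{157140}{-576} = \left(-157140\right) \left(- \frac{1}{576}\right) = \frac{4365}{16}$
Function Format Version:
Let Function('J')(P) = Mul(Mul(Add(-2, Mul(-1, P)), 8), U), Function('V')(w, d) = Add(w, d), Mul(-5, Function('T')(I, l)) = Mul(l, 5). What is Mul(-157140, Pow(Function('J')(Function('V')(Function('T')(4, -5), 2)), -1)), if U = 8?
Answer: Rational(4365, 16) ≈ 272.81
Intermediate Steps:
Function('T')(I, l) = Mul(-1, l) (Function('T')(I, l) = Mul(Rational(-1, 5), Mul(l, 5)) = Mul(Rational(-1, 5), Mul(5, l)) = Mul(-1, l))
Function('V')(w, d) = Add(d, w)
Function('J')(P) = Add(-128, Mul(-64, P)) (Function('J')(P) = Mul(Mul(Add(-2, Mul(-1, P)), 8), 8) = Mul(Add(-16, Mul(-8, P)), 8) = Add(-128, Mul(-64, P)))
Mul(-157140, Pow(Function('J')(Function('V')(Function('T')(4, -5), 2)), -1)) = Mul(-157140, Pow(Add(-128, Mul(-64, Add(2, Mul(-1, -5)))), -1)) = Mul(-157140, Pow(Add(-128, Mul(-64, Add(2, 5))), -1)) = Mul(-157140, Pow(Add(-128, Mul(-64, 7)), -1)) = Mul(-157140, Pow(Add(-128, -448), -1)) = Mul(-157140, Pow(-576, -1)) = Mul(-157140, Rational(-1, 576)) = Rational(4365, 16)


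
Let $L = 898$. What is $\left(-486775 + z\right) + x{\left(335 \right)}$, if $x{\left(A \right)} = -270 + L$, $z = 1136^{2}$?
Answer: $804349$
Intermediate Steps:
$z = 1290496$
$x{\left(A \right)} = 628$ ($x{\left(A \right)} = -270 + 898 = 628$)
$\left(-486775 + z\right) + x{\left(335 \right)} = \left(-486775 + 1290496\right) + 628 = 803721 + 628 = 804349$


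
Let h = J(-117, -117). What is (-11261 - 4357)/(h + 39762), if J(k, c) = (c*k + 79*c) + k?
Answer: -5206/14697 ≈ -0.35422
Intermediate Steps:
J(k, c) = k + 79*c + c*k (J(k, c) = (79*c + c*k) + k = k + 79*c + c*k)
h = 4329 (h = -117 + 79*(-117) - 117*(-117) = -117 - 9243 + 13689 = 4329)
(-11261 - 4357)/(h + 39762) = (-11261 - 4357)/(4329 + 39762) = -15618/44091 = -15618*1/44091 = -5206/14697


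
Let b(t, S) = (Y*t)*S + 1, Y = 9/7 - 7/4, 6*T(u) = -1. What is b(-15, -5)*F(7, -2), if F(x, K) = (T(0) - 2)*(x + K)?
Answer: 61555/168 ≈ 366.40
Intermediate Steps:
T(u) = -1/6 (T(u) = (1/6)*(-1) = -1/6)
Y = -13/28 (Y = 9*(1/7) - 7*1/4 = 9/7 - 7/4 = -13/28 ≈ -0.46429)
b(t, S) = 1 - 13*S*t/28 (b(t, S) = (-13*t/28)*S + 1 = -13*S*t/28 + 1 = 1 - 13*S*t/28)
F(x, K) = -13*K/6 - 13*x/6 (F(x, K) = (-1/6 - 2)*(x + K) = -13*(K + x)/6 = -13*K/6 - 13*x/6)
b(-15, -5)*F(7, -2) = (1 - 13/28*(-5)*(-15))*(-13/6*(-2) - 13/6*7) = (1 - 975/28)*(13/3 - 91/6) = -947/28*(-65/6) = 61555/168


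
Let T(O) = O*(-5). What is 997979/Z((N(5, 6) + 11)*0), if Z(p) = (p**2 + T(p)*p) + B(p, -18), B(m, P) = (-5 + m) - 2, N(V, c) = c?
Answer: -997979/7 ≈ -1.4257e+5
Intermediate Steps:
B(m, P) = -7 + m
T(O) = -5*O
Z(p) = -7 + p - 4*p**2 (Z(p) = (p**2 + (-5*p)*p) + (-7 + p) = (p**2 - 5*p**2) + (-7 + p) = -4*p**2 + (-7 + p) = -7 + p - 4*p**2)
997979/Z((N(5, 6) + 11)*0) = 997979/(-7 + (6 + 11)*0 - 4*((6 + 11)*0)**2) = 997979/(-7 + 17*0 - 4*(17*0)**2) = 997979/(-7 + 0 - 4*0**2) = 997979/(-7 + 0 - 4*0) = 997979/(-7 + 0 + 0) = 997979/(-7) = 997979*(-1/7) = -997979/7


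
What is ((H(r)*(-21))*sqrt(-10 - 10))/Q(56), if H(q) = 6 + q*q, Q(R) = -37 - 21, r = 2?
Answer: 210*I*sqrt(5)/29 ≈ 16.192*I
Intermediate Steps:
Q(R) = -58
H(q) = 6 + q**2
((H(r)*(-21))*sqrt(-10 - 10))/Q(56) = (((6 + 2**2)*(-21))*sqrt(-10 - 10))/(-58) = (((6 + 4)*(-21))*sqrt(-20))*(-1/58) = ((10*(-21))*(2*I*sqrt(5)))*(-1/58) = -420*I*sqrt(5)*(-1/58) = 210*I*sqrt(5)/29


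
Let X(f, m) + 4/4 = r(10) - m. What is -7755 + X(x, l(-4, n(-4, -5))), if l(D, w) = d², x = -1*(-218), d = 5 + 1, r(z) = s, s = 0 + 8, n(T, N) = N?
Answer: -7784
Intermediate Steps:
s = 8
r(z) = 8
d = 6
x = 218
l(D, w) = 36 (l(D, w) = 6² = 36)
X(f, m) = 7 - m (X(f, m) = -1 + (8 - m) = 7 - m)
-7755 + X(x, l(-4, n(-4, -5))) = -7755 + (7 - 1*36) = -7755 + (7 - 36) = -7755 - 29 = -7784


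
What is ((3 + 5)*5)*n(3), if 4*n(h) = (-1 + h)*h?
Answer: 60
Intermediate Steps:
n(h) = h*(-1 + h)/4 (n(h) = ((-1 + h)*h)/4 = (h*(-1 + h))/4 = h*(-1 + h)/4)
((3 + 5)*5)*n(3) = ((3 + 5)*5)*((1/4)*3*(-1 + 3)) = (8*5)*((1/4)*3*2) = 40*(3/2) = 60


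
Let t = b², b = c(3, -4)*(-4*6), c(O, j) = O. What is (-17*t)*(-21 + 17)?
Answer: 352512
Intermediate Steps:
b = -72 (b = 3*(-4*6) = 3*(-24) = -72)
t = 5184 (t = (-72)² = 5184)
(-17*t)*(-21 + 17) = (-17*5184)*(-21 + 17) = -88128*(-4) = 352512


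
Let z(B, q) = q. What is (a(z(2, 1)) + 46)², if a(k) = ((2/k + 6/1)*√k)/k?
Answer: 2916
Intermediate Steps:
a(k) = (6 + 2/k)/√k (a(k) = ((2/k + 6*1)*√k)/k = ((2/k + 6)*√k)/k = ((6 + 2/k)*√k)/k = (√k*(6 + 2/k))/k = (6 + 2/k)/√k)
(a(z(2, 1)) + 46)² = (2*(1 + 3*1)/1^(3/2) + 46)² = (2*1*(1 + 3) + 46)² = (2*1*4 + 46)² = (8 + 46)² = 54² = 2916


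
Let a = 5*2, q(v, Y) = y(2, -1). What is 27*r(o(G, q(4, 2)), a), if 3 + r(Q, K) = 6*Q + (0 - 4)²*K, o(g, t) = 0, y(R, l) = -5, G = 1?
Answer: 4239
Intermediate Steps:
q(v, Y) = -5
a = 10
r(Q, K) = -3 + 6*Q + 16*K (r(Q, K) = -3 + (6*Q + (0 - 4)²*K) = -3 + (6*Q + (-4)²*K) = -3 + (6*Q + 16*K) = -3 + 6*Q + 16*K)
27*r(o(G, q(4, 2)), a) = 27*(-3 + 6*0 + 16*10) = 27*(-3 + 0 + 160) = 27*157 = 4239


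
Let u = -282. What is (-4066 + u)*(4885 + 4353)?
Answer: -40166824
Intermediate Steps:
(-4066 + u)*(4885 + 4353) = (-4066 - 282)*(4885 + 4353) = -4348*9238 = -40166824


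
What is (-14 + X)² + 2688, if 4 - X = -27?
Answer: 2977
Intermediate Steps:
X = 31 (X = 4 - 1*(-27) = 4 + 27 = 31)
(-14 + X)² + 2688 = (-14 + 31)² + 2688 = 17² + 2688 = 289 + 2688 = 2977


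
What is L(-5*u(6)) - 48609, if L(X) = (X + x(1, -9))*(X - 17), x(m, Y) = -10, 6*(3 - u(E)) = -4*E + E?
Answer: -46729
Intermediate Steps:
u(E) = 3 + E/2 (u(E) = 3 - (-4*E + E)/6 = 3 - (-1)*E/2 = 3 + E/2)
L(X) = (-17 + X)*(-10 + X) (L(X) = (X - 10)*(X - 17) = (-10 + X)*(-17 + X) = (-17 + X)*(-10 + X))
L(-5*u(6)) - 48609 = (170 + (-5*(3 + (½)*6))² - (-135)*(3 + (½)*6)) - 48609 = (170 + (-5*(3 + 3))² - (-135)*(3 + 3)) - 48609 = (170 + (-5*6)² - (-135)*6) - 48609 = (170 + (-30)² - 27*(-30)) - 48609 = (170 + 900 + 810) - 48609 = 1880 - 48609 = -46729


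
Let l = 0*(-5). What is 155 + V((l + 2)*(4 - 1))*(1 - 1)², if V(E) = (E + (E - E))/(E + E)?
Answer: 155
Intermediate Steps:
l = 0
V(E) = ½ (V(E) = (E + 0)/((2*E)) = E*(1/(2*E)) = ½)
155 + V((l + 2)*(4 - 1))*(1 - 1)² = 155 + (1 - 1)²/2 = 155 + (½)*0² = 155 + (½)*0 = 155 + 0 = 155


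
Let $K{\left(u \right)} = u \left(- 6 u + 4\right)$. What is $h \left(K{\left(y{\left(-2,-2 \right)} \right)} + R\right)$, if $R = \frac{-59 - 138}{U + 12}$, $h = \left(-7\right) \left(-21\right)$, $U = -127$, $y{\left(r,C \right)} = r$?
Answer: $- \frac{512001}{115} \approx -4452.2$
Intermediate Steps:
$h = 147$
$K{\left(u \right)} = u \left(4 - 6 u\right)$
$R = \frac{197}{115}$ ($R = \frac{-59 - 138}{-127 + 12} = - \frac{197}{-115} = \left(-197\right) \left(- \frac{1}{115}\right) = \frac{197}{115} \approx 1.713$)
$h \left(K{\left(y{\left(-2,-2 \right)} \right)} + R\right) = 147 \left(2 \left(-2\right) \left(2 - -6\right) + \frac{197}{115}\right) = 147 \left(2 \left(-2\right) \left(2 + 6\right) + \frac{197}{115}\right) = 147 \left(2 \left(-2\right) 8 + \frac{197}{115}\right) = 147 \left(-32 + \frac{197}{115}\right) = 147 \left(- \frac{3483}{115}\right) = - \frac{512001}{115}$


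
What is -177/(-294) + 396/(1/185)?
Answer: 7179539/98 ≈ 73261.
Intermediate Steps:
-177/(-294) + 396/(1/185) = -177*(-1/294) + 396/(1/185) = 59/98 + 396*185 = 59/98 + 73260 = 7179539/98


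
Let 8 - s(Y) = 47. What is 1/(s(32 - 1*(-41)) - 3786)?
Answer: -1/3825 ≈ -0.00026144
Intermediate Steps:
s(Y) = -39 (s(Y) = 8 - 1*47 = 8 - 47 = -39)
1/(s(32 - 1*(-41)) - 3786) = 1/(-39 - 3786) = 1/(-3825) = -1/3825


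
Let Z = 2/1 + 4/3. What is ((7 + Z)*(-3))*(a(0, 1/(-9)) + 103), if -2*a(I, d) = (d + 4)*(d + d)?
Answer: -259718/81 ≈ -3206.4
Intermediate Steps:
a(I, d) = -d*(4 + d) (a(I, d) = -(d + 4)*(d + d)/2 = -(4 + d)*2*d/2 = -d*(4 + d))
Z = 10/3 (Z = 2*1 + 4*(⅓) = 2 + 4/3 = 10/3 ≈ 3.3333)
((7 + Z)*(-3))*(a(0, 1/(-9)) + 103) = ((7 + 10/3)*(-3))*(-1*(4 + 1/(-9))/(-9) + 103) = ((31/3)*(-3))*(-1*(-⅑)*(4 - ⅑) + 103) = -31*(-1*(-⅑)*35/9 + 103) = -31*(35/81 + 103) = -31*8378/81 = -259718/81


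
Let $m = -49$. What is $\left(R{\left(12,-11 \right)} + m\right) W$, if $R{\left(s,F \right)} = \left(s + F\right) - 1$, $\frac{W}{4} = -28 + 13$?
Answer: $2940$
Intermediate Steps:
$W = -60$ ($W = 4 \left(-28 + 13\right) = 4 \left(-15\right) = -60$)
$R{\left(s,F \right)} = -1 + F + s$ ($R{\left(s,F \right)} = \left(F + s\right) - 1 = -1 + F + s$)
$\left(R{\left(12,-11 \right)} + m\right) W = \left(\left(-1 - 11 + 12\right) - 49\right) \left(-60\right) = \left(0 - 49\right) \left(-60\right) = \left(-49\right) \left(-60\right) = 2940$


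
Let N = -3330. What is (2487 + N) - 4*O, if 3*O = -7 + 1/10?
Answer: -4169/5 ≈ -833.80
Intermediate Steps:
O = -23/10 (O = (-7 + 1/10)/3 = (-7 + ⅒)/3 = (⅓)*(-69/10) = -23/10 ≈ -2.3000)
(2487 + N) - 4*O = (2487 - 3330) - 4*(-23/10) = -843 + 46/5 = -4169/5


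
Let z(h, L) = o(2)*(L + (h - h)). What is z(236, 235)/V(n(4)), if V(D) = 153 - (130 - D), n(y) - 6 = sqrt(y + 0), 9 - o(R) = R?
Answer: 1645/31 ≈ 53.065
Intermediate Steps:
o(R) = 9 - R
n(y) = 6 + sqrt(y) (n(y) = 6 + sqrt(y + 0) = 6 + sqrt(y))
z(h, L) = 7*L (z(h, L) = (9 - 1*2)*(L + (h - h)) = (9 - 2)*(L + 0) = 7*L)
V(D) = 23 + D (V(D) = 153 + (-130 + D) = 23 + D)
z(236, 235)/V(n(4)) = (7*235)/(23 + (6 + sqrt(4))) = 1645/(23 + (6 + 2)) = 1645/(23 + 8) = 1645/31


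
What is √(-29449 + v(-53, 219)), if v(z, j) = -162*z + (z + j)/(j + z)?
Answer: 3*I*√2318 ≈ 144.44*I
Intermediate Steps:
v(z, j) = 1 - 162*z (v(z, j) = -162*z + (j + z)/(j + z) = -162*z + 1 = 1 - 162*z)
√(-29449 + v(-53, 219)) = √(-29449 + (1 - 162*(-53))) = √(-29449 + (1 + 8586)) = √(-29449 + 8587) = √(-20862) = 3*I*√2318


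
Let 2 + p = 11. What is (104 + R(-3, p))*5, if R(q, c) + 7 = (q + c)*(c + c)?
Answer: 1025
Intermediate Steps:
p = 9 (p = -2 + 11 = 9)
R(q, c) = -7 + 2*c*(c + q) (R(q, c) = -7 + (q + c)*(c + c) = -7 + (c + q)*(2*c) = -7 + 2*c*(c + q))
(104 + R(-3, p))*5 = (104 + (-7 + 2*9² + 2*9*(-3)))*5 = (104 + (-7 + 2*81 - 54))*5 = (104 + (-7 + 162 - 54))*5 = (104 + 101)*5 = 205*5 = 1025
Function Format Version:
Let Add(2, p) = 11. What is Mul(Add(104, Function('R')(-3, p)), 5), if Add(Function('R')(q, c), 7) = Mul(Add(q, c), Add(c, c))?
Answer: 1025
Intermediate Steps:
p = 9 (p = Add(-2, 11) = 9)
Function('R')(q, c) = Add(-7, Mul(2, c, Add(c, q))) (Function('R')(q, c) = Add(-7, Mul(Add(q, c), Add(c, c))) = Add(-7, Mul(Add(c, q), Mul(2, c))) = Add(-7, Mul(2, c, Add(c, q))))
Mul(Add(104, Function('R')(-3, p)), 5) = Mul(Add(104, Add(-7, Mul(2, Pow(9, 2)), Mul(2, 9, -3))), 5) = Mul(Add(104, Add(-7, Mul(2, 81), -54)), 5) = Mul(Add(104, Add(-7, 162, -54)), 5) = Mul(Add(104, 101), 5) = Mul(205, 5) = 1025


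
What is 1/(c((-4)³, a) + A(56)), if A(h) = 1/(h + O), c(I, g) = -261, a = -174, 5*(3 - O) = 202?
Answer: -93/24268 ≈ -0.0038322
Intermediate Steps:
O = -187/5 (O = 3 - ⅕*202 = 3 - 202/5 = -187/5 ≈ -37.400)
A(h) = 1/(-187/5 + h) (A(h) = 1/(h - 187/5) = 1/(-187/5 + h))
1/(c((-4)³, a) + A(56)) = 1/(-261 + 5/(-187 + 5*56)) = 1/(-261 + 5/(-187 + 280)) = 1/(-261 + 5/93) = 1/(-24268/93) = -93/24268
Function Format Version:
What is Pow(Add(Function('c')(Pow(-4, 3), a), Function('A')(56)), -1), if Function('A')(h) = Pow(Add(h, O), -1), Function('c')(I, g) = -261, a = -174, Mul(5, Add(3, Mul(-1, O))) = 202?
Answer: Rational(-93, 24268) ≈ -0.0038322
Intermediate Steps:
O = Rational(-187, 5) (O = Add(3, Mul(Rational(-1, 5), 202)) = Add(3, Rational(-202, 5)) = Rational(-187, 5) ≈ -37.400)
Function('A')(h) = Pow(Add(Rational(-187, 5), h), -1) (Function('A')(h) = Pow(Add(h, Rational(-187, 5)), -1) = Pow(Add(Rational(-187, 5), h), -1))
Pow(Add(Function('c')(Pow(-4, 3), a), Function('A')(56)), -1) = Pow(Add(-261, Mul(5, Pow(Add(-187, Mul(5, 56)), -1))), -1) = Pow(Add(-261, Mul(5, Pow(Add(-187, 280), -1))), -1) = Pow(Add(-261, Mul(5, Pow(93, -1))), -1) = Pow(Add(-261, Mul(5, Rational(1, 93))), -1) = Pow(Add(-261, Rational(5, 93)), -1) = Pow(Rational(-24268, 93), -1) = Rational(-93, 24268)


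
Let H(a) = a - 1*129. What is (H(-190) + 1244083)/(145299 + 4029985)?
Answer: 310941/1043821 ≈ 0.29789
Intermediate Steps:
H(a) = -129 + a (H(a) = a - 129 = -129 + a)
(H(-190) + 1244083)/(145299 + 4029985) = ((-129 - 190) + 1244083)/(145299 + 4029985) = (-319 + 1244083)/4175284 = 1243764*(1/4175284) = 310941/1043821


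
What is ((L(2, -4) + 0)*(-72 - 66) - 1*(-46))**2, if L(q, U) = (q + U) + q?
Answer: 2116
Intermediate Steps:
L(q, U) = U + 2*q (L(q, U) = (U + q) + q = U + 2*q)
((L(2, -4) + 0)*(-72 - 66) - 1*(-46))**2 = (((-4 + 2*2) + 0)*(-72 - 66) - 1*(-46))**2 = (((-4 + 4) + 0)*(-138) + 46)**2 = ((0 + 0)*(-138) + 46)**2 = (0*(-138) + 46)**2 = (0 + 46)**2 = 46**2 = 2116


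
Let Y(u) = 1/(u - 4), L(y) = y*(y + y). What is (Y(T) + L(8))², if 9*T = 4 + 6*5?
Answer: 61009/4 ≈ 15252.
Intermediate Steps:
L(y) = 2*y² (L(y) = y*(2*y) = 2*y²)
T = 34/9 (T = (4 + 6*5)/9 = (4 + 30)/9 = (⅑)*34 = 34/9 ≈ 3.7778)
Y(u) = 1/(-4 + u)
(Y(T) + L(8))² = (1/(-4 + 34/9) + 2*8²)² = (1/(-2/9) + 2*64)² = (-9/2 + 128)² = (247/2)² = 61009/4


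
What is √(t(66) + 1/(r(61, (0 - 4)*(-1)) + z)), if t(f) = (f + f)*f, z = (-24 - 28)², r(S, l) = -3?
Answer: √63557536213/2701 ≈ 93.338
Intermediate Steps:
z = 2704 (z = (-52)² = 2704)
t(f) = 2*f² (t(f) = (2*f)*f = 2*f²)
√(t(66) + 1/(r(61, (0 - 4)*(-1)) + z)) = √(2*66² + 1/(-3 + 2704)) = √(2*4356 + 1/2701) = √(8712 + 1/2701) = √(23531113/2701) = √63557536213/2701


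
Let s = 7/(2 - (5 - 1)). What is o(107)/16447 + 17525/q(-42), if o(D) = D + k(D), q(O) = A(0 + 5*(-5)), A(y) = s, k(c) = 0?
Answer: -576466601/115129 ≈ -5007.1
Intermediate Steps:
s = -7/2 (s = 7/(2 - 1*4) = 7/(2 - 4) = 7/(-2) = 7*(-½) = -7/2 ≈ -3.5000)
A(y) = -7/2
q(O) = -7/2
o(D) = D (o(D) = D + 0 = D)
o(107)/16447 + 17525/q(-42) = 107/16447 + 17525/(-7/2) = 107*(1/16447) + 17525*(-2/7) = 107/16447 - 35050/7 = -576466601/115129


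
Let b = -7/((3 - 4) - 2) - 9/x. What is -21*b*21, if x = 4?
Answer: -147/4 ≈ -36.750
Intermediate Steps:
b = 1/12 (b = -7/((3 - 4) - 2) - 9/4 = -7/(-1 - 2) - 9*1/4 = -7/(-3) - 9/4 = -7*(-1/3) - 9/4 = 7/3 - 9/4 = 1/12 ≈ 0.083333)
-21*b*21 = -21*1/12*21 = -7/4*21 = -147/4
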